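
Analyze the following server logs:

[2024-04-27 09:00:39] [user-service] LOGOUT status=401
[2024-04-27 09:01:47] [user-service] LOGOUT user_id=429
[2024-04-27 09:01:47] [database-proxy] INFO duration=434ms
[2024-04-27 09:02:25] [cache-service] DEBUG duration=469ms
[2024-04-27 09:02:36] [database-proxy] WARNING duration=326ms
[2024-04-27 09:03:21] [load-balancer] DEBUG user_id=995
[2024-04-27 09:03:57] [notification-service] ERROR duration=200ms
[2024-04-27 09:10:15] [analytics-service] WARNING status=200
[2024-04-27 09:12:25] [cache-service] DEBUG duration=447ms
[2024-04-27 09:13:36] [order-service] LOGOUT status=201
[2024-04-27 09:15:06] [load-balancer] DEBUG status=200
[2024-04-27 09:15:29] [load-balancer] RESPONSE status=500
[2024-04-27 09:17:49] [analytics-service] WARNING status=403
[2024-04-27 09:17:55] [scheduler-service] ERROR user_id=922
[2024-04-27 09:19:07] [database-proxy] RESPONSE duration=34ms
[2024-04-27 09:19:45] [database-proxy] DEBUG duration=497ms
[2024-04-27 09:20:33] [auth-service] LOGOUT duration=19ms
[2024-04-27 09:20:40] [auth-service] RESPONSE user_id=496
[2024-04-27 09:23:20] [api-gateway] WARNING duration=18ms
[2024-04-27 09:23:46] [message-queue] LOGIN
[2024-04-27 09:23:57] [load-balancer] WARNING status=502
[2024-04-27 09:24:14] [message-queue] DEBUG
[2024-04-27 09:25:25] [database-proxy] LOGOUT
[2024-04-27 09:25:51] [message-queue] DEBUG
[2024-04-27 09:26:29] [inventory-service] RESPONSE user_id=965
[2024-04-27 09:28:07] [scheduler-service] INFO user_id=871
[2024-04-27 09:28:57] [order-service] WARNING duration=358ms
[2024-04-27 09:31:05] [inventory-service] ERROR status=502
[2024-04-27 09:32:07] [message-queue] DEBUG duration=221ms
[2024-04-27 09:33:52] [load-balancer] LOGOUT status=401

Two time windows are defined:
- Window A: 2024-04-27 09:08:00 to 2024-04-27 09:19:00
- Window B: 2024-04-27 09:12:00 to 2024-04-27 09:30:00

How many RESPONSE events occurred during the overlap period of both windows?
1

To find overlap events:

1. Window A: 2024-04-27 09:08:00 to 2024-04-27 09:19:00
2. Window B: 2024-04-27 09:12:00 to 2024-04-27 09:30:00
3. Overlap period: 2024-04-27 09:12:00 to 2024-04-27 09:19:00
4. Count RESPONSE events in overlap: 1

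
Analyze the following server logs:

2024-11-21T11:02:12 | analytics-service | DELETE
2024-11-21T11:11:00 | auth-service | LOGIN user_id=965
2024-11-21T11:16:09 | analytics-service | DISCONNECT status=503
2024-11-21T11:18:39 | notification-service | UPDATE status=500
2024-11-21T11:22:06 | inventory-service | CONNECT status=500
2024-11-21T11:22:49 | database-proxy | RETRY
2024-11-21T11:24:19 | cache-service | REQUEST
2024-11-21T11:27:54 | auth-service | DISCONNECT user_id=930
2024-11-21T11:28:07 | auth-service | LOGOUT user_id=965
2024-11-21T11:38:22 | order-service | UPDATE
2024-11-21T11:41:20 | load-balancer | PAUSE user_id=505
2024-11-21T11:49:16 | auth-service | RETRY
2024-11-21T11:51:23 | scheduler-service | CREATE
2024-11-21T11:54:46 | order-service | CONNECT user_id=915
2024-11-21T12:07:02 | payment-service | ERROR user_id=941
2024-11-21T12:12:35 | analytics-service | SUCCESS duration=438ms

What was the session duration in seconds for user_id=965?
1027

To calculate session duration:

1. Find LOGIN event for user_id=965: 2024-11-21T11:11:00
2. Find LOGOUT event for user_id=965: 2024-11-21T11:28:07
3. Session duration: 2024-11-21T11:28:07 - 2024-11-21T11:11:00 = 1027 seconds (17 minutes)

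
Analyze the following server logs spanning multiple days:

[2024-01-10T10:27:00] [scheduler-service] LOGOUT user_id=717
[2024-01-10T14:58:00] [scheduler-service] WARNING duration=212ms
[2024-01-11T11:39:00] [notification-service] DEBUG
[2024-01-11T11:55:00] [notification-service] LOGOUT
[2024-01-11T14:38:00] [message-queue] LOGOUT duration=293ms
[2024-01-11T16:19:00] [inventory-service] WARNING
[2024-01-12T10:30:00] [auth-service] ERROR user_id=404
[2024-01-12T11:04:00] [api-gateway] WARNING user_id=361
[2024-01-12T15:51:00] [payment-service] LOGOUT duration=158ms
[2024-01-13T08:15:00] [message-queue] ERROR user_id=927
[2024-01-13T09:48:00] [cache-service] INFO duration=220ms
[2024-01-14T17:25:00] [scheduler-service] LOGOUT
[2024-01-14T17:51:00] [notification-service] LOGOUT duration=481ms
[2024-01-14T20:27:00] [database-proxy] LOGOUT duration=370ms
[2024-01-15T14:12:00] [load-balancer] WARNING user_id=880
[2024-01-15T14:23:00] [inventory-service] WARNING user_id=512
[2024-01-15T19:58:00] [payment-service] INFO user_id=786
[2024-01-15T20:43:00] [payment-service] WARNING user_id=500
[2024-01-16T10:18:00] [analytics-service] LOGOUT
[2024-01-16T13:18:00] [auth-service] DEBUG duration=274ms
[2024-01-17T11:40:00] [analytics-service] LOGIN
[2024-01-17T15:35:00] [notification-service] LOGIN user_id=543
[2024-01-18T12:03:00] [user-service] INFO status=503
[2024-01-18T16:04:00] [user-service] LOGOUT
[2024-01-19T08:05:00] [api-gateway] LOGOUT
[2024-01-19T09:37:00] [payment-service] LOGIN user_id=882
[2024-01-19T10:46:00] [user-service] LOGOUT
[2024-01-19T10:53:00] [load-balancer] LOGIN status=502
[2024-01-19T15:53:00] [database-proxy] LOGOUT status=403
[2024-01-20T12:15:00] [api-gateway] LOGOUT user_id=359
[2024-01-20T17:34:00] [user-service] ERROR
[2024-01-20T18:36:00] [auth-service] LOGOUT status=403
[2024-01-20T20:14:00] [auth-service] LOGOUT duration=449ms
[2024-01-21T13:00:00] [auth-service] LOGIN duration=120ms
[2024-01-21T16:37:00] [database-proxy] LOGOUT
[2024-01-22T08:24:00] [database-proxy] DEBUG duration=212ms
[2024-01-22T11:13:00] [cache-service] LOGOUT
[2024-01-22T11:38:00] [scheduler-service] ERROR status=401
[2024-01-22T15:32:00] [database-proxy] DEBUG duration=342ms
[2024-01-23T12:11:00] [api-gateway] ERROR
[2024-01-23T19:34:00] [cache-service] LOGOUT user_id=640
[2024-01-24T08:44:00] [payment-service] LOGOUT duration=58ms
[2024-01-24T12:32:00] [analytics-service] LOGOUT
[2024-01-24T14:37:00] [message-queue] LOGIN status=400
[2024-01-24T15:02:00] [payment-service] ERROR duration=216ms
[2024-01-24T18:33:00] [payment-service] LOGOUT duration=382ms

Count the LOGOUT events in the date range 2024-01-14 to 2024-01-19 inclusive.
8

To filter by date range:

1. Date range: 2024-01-14 through 2024-01-19, both dates inclusive
2. Filter for LOGOUT events whose date falls in this range
3. Count matching events: 8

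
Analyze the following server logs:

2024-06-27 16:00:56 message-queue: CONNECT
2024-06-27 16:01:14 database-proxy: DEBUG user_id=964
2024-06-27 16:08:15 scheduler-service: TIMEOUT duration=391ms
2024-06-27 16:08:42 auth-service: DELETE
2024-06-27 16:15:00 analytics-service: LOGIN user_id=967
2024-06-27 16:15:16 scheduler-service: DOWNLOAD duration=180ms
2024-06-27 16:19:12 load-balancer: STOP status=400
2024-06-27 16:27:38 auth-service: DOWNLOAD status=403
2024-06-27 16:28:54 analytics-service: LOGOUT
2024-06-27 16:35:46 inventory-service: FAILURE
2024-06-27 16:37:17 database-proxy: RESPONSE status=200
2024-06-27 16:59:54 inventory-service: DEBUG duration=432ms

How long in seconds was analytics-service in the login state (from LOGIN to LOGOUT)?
834

To calculate state duration:

1. Find LOGIN event for analytics-service: 2024-06-27 16:15:00
2. Find LOGOUT event for analytics-service: 2024-06-27 16:28:54
3. Calculate duration: 2024-06-27 16:28:54 - 2024-06-27 16:15:00 = 834 seconds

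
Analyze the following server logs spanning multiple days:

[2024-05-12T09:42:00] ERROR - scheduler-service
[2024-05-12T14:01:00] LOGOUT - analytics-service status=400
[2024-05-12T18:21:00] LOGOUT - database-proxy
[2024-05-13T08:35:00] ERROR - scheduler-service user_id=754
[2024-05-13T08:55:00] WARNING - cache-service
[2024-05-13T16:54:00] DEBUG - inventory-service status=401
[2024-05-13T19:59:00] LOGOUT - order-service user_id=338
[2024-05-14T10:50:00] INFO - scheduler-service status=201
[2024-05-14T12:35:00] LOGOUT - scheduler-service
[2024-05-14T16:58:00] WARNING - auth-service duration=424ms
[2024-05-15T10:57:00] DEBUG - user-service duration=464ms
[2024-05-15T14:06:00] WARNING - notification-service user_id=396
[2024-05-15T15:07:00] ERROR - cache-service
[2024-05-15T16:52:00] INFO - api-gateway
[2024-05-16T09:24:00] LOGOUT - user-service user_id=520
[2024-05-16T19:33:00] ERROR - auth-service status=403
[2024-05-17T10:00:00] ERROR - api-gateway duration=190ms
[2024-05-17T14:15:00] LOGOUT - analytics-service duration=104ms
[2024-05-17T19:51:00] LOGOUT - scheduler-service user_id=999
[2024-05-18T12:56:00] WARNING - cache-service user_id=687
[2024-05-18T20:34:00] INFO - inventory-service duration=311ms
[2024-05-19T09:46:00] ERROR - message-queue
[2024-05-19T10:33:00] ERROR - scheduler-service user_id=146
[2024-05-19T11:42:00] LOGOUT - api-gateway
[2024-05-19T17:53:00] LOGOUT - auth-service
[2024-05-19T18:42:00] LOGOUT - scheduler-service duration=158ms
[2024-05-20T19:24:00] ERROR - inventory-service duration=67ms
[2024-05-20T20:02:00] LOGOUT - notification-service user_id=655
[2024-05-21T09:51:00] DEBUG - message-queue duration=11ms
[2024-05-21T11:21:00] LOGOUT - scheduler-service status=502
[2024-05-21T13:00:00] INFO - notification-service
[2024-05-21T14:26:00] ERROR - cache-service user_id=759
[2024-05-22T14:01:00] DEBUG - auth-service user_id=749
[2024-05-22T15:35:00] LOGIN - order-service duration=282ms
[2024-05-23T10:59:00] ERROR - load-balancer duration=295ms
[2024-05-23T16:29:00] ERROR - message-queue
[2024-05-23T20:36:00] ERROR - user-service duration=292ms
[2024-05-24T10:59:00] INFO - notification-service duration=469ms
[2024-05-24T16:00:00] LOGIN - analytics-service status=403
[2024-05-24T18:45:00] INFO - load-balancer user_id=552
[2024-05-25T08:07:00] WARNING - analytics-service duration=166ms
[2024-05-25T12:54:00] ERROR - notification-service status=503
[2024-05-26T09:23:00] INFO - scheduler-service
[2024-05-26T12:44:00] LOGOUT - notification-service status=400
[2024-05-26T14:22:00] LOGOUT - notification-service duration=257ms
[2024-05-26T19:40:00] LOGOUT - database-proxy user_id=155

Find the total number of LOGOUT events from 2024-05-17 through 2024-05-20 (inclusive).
6

To filter by date range:

1. Date range: 2024-05-17 through 2024-05-20, both dates inclusive
2. Filter for LOGOUT events whose date falls in this range
3. Count matching events: 6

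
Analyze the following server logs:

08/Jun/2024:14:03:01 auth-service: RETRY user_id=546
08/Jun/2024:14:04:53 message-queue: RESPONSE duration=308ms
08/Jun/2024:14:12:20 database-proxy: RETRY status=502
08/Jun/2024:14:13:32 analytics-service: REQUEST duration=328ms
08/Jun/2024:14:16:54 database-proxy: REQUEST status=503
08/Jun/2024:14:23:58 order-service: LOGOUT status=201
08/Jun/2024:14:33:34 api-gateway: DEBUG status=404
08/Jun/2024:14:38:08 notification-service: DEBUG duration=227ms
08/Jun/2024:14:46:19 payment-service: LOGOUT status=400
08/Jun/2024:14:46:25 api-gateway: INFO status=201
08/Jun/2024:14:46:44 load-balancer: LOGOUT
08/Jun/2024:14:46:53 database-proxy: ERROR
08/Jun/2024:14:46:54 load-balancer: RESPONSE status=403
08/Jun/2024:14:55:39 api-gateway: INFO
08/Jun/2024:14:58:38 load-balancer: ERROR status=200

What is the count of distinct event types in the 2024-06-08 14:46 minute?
4

To count unique event types:

1. Filter events in the minute starting at 2024-06-08 14:46
2. Extract event types from matching entries
3. Count unique types: 4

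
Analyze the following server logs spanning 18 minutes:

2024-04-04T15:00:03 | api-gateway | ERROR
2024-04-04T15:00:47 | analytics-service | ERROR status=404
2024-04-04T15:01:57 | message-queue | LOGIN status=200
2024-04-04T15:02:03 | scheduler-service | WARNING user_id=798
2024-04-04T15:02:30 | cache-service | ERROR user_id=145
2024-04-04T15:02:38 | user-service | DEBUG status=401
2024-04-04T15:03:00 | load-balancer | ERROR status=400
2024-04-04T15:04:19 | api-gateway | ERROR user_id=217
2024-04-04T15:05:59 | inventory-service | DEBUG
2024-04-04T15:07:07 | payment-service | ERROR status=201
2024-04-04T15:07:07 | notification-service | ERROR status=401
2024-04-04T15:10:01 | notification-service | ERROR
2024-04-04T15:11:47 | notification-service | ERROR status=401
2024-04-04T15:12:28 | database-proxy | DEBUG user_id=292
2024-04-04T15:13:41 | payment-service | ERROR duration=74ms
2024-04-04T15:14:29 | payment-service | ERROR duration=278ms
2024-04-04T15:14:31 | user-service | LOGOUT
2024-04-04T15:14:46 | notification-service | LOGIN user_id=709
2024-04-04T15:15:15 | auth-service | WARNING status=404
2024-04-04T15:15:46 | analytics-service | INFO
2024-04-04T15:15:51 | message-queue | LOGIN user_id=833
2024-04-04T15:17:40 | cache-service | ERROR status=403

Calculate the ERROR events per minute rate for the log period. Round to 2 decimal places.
0.67

To calculate the rate:

1. Count total ERROR events: 12
2. Total time period: 18 minutes
3. Rate = 12 / 18 = 0.67 events per minute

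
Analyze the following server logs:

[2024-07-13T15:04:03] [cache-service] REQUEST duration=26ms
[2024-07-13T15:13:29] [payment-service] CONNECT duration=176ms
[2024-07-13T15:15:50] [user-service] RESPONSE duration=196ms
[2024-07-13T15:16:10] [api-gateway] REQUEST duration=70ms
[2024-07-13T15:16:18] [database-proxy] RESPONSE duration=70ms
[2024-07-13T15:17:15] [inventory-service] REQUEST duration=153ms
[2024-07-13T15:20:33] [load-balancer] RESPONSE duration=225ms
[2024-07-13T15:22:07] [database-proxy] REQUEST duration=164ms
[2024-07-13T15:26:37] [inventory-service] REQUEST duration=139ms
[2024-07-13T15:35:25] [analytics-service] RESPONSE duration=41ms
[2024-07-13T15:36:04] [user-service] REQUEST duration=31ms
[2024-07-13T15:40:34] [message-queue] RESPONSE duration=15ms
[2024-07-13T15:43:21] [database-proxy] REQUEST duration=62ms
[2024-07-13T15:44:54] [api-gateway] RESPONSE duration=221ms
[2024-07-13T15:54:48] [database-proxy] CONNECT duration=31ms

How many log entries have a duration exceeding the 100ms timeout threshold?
7

To count timeouts:

1. Threshold: 100ms
2. Extract duration from each log entry
3. Count entries where duration > 100
4. Timeout count: 7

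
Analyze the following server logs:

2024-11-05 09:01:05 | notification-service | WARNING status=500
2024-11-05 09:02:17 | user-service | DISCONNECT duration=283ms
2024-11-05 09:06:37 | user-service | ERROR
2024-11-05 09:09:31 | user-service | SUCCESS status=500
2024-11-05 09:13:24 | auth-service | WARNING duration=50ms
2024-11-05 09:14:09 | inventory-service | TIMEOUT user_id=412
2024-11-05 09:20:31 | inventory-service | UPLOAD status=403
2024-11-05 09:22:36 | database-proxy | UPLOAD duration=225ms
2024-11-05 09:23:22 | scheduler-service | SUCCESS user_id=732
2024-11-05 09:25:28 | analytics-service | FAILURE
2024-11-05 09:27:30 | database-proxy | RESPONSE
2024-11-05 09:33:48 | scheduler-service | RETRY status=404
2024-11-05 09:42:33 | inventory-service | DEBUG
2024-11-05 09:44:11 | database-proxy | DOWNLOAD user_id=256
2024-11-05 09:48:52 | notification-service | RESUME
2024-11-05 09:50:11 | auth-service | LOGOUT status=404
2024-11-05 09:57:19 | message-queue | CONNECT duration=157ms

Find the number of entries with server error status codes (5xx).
2

To find matching entries:

1. Pattern to match: server error status codes (5xx)
2. Scan each log entry for the pattern
3. Count matches: 2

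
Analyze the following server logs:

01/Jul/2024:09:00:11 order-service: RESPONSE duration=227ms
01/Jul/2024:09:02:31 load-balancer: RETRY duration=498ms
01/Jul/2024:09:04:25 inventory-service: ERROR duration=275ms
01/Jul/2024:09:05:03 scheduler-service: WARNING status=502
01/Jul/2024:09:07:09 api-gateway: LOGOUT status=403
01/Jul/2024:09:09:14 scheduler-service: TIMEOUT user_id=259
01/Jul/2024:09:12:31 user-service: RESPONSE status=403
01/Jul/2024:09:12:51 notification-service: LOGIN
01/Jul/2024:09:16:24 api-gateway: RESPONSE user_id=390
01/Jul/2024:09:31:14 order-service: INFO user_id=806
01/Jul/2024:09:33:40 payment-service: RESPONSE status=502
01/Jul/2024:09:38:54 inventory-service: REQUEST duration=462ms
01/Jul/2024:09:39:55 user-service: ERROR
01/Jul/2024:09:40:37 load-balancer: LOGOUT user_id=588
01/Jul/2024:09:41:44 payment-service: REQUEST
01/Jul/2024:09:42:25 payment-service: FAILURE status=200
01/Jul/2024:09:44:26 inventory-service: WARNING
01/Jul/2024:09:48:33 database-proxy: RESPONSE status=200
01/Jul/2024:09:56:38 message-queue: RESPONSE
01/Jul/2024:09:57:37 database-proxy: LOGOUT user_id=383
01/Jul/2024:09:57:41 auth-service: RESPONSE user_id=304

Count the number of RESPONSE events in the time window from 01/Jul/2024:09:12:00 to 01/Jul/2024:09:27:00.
2

To count events in the time window:

1. Window boundaries: 01/Jul/2024:09:12:00 to 01/Jul/2024:09:27:00
2. Filter for RESPONSE events within this window
3. Count matching events: 2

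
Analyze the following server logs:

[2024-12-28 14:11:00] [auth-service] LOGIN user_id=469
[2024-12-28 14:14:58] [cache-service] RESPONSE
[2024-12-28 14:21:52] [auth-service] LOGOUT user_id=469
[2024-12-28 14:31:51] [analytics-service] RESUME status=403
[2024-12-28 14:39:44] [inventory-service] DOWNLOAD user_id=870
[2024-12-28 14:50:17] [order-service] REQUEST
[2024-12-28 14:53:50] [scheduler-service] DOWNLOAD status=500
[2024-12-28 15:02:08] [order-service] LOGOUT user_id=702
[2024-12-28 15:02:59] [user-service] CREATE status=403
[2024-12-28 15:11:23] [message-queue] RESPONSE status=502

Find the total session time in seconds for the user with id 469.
652

To calculate session duration:

1. Find LOGIN event for user_id=469: 2024-12-28 14:11:00
2. Find LOGOUT event for user_id=469: 2024-12-28 14:21:52
3. Session duration: 2024-12-28 14:21:52 - 2024-12-28 14:11:00 = 652 seconds (10 minutes)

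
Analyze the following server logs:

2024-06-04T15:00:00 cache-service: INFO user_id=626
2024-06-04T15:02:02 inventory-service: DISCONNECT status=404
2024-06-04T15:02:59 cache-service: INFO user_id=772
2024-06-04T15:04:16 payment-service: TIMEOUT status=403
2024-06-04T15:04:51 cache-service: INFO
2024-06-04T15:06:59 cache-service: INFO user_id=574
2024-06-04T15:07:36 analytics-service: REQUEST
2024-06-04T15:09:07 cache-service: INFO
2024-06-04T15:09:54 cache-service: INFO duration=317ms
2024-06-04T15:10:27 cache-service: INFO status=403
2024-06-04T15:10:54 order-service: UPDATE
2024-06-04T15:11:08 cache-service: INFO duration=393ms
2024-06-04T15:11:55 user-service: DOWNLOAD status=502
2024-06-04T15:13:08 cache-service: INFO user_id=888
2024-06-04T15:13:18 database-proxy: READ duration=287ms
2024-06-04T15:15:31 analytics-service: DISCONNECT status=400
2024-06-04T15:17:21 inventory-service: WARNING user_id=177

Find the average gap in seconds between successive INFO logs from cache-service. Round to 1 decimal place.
98.5

To calculate average interval:

1. Find all INFO events for cache-service in order
2. Calculate time gaps between consecutive events
3. Compute mean of gaps: 788 / 8 = 98.5 seconds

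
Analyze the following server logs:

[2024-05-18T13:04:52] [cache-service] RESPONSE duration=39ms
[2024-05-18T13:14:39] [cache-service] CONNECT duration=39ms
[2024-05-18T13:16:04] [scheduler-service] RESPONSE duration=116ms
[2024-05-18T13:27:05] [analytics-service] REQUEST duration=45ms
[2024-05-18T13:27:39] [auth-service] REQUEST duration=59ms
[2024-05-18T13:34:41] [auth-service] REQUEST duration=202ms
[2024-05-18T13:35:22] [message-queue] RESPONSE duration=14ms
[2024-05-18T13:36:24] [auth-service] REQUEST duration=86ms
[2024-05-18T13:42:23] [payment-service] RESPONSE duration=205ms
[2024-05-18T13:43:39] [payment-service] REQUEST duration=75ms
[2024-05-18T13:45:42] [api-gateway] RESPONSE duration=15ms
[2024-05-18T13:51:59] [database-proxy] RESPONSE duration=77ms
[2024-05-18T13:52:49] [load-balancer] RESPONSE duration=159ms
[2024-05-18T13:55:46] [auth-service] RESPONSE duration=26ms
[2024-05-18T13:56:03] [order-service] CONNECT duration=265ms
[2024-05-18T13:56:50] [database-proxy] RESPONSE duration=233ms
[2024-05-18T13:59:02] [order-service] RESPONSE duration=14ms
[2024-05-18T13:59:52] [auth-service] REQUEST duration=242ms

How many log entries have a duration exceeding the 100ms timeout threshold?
7

To count timeouts:

1. Threshold: 100ms
2. Extract duration from each log entry
3. Count entries where duration > 100
4. Timeout count: 7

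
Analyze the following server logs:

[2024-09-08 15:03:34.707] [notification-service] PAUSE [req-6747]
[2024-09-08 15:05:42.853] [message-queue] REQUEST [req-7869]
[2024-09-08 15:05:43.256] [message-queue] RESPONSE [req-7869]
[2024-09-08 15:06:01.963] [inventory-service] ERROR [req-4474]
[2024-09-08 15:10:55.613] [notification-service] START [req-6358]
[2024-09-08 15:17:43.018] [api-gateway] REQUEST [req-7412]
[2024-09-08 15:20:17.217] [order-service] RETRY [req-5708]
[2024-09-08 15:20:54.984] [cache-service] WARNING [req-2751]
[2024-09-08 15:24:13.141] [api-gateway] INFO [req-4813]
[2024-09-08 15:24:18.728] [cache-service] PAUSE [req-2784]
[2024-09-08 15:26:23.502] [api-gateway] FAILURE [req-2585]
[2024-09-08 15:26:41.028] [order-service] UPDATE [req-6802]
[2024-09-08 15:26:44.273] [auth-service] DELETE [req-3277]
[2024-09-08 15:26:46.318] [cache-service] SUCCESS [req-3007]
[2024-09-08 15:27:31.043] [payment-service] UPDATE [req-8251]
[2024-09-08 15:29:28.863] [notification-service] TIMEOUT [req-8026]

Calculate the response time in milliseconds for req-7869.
403

To calculate latency:

1. Find REQUEST with id req-7869: 2024-09-08 15:05:42.853
2. Find RESPONSE with id req-7869: 2024-09-08 15:05:43.256
3. Latency: 2024-09-08 15:05:43.256 - 2024-09-08 15:05:42.853 = 403ms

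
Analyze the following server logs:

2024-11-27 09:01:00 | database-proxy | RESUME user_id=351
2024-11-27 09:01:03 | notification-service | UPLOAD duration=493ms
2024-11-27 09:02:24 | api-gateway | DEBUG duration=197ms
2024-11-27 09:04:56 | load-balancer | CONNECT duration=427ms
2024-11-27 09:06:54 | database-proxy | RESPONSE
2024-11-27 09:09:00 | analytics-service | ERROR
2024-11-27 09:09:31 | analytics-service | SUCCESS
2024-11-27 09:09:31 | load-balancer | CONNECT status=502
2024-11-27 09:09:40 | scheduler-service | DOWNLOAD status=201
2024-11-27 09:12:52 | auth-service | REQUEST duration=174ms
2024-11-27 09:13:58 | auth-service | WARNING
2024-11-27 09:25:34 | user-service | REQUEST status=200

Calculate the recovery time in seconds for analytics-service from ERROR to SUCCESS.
31

To calculate recovery time:

1. Find ERROR event for analytics-service: 2024-11-27 09:09:00
2. Find next SUCCESS event for analytics-service: 2024-11-27 09:09:31
3. Recovery time: 2024-11-27 09:09:31 - 2024-11-27 09:09:00 = 31 seconds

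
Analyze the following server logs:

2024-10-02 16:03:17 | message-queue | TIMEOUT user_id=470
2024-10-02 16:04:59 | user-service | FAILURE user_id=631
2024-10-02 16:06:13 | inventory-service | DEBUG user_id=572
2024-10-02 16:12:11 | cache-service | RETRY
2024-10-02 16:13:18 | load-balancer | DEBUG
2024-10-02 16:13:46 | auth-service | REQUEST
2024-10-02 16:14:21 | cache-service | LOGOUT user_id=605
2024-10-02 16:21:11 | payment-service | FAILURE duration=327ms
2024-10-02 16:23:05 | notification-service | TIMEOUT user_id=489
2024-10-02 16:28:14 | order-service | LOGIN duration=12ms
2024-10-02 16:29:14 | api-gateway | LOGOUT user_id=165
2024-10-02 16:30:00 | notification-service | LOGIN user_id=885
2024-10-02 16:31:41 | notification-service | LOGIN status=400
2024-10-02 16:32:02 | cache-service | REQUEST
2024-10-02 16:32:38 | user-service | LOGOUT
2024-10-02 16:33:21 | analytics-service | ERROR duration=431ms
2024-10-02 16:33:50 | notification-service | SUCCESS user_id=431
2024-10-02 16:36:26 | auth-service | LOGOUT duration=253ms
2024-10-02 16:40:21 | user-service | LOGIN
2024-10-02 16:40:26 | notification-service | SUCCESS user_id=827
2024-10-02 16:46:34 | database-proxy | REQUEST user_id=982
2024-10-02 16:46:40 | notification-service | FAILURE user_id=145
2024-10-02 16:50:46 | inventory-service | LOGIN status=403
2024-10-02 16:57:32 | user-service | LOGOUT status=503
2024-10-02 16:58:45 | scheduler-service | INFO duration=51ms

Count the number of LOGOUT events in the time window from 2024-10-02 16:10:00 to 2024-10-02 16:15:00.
1

To count events in the time window:

1. Window boundaries: 2024-10-02 16:10:00 to 2024-10-02 16:15:00
2. Filter for LOGOUT events within this window
3. Count matching events: 1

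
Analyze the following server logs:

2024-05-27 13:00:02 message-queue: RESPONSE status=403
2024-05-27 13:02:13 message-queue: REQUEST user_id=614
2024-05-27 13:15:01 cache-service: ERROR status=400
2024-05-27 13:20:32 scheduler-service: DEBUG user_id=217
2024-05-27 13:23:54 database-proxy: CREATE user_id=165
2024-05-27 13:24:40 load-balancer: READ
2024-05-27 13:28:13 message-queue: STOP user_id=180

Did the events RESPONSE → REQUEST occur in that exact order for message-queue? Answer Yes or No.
Yes

To verify sequence order:

1. Find all events in sequence RESPONSE → REQUEST for message-queue
2. Extract their timestamps
3. Check if timestamps are in ascending order
4. Result: Yes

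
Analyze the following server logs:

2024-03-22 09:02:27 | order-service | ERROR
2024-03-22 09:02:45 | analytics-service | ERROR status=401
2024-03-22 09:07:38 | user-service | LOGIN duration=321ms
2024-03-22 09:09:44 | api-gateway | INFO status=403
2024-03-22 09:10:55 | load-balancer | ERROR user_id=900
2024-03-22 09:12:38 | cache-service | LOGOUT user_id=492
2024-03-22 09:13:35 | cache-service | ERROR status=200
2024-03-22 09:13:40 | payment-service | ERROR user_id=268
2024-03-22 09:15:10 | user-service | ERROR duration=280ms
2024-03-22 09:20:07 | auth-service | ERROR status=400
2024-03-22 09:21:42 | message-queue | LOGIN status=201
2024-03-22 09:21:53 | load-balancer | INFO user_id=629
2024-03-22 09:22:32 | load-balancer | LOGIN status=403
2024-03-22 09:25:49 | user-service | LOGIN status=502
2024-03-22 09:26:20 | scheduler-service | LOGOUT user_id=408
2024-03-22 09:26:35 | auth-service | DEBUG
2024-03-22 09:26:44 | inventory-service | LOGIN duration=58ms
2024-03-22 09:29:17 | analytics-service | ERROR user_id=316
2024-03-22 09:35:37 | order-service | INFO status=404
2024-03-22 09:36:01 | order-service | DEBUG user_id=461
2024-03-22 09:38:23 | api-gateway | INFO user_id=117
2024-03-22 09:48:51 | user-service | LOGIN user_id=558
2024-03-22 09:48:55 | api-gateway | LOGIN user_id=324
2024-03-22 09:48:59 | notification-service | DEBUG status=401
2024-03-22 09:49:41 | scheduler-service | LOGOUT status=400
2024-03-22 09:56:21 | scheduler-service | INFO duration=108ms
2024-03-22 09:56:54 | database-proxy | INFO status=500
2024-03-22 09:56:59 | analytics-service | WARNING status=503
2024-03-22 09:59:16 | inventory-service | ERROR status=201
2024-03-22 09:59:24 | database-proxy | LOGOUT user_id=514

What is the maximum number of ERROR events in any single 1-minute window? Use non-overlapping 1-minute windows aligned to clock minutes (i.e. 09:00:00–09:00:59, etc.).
2

To find the burst window:

1. Divide the log period into non-overlapping 1-minute windows starting at 09:00
2. Count ERROR events in each window
3. Find the window with maximum count
4. Maximum events in a window: 2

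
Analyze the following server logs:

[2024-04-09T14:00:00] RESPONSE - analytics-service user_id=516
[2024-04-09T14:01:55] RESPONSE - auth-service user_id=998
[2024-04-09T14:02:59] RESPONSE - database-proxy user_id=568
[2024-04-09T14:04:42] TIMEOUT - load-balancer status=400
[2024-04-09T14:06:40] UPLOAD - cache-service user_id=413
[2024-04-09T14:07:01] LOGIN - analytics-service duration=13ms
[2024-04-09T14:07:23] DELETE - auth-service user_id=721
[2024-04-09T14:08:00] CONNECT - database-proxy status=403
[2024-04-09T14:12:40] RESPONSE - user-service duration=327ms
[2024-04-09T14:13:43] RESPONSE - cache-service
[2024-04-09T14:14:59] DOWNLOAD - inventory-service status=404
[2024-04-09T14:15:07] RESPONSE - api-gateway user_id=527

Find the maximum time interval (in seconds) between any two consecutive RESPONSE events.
581

To find the longest gap:

1. Extract all RESPONSE events in chronological order
2. Calculate time differences between consecutive events
3. Find the maximum difference
4. Longest gap: 581 seconds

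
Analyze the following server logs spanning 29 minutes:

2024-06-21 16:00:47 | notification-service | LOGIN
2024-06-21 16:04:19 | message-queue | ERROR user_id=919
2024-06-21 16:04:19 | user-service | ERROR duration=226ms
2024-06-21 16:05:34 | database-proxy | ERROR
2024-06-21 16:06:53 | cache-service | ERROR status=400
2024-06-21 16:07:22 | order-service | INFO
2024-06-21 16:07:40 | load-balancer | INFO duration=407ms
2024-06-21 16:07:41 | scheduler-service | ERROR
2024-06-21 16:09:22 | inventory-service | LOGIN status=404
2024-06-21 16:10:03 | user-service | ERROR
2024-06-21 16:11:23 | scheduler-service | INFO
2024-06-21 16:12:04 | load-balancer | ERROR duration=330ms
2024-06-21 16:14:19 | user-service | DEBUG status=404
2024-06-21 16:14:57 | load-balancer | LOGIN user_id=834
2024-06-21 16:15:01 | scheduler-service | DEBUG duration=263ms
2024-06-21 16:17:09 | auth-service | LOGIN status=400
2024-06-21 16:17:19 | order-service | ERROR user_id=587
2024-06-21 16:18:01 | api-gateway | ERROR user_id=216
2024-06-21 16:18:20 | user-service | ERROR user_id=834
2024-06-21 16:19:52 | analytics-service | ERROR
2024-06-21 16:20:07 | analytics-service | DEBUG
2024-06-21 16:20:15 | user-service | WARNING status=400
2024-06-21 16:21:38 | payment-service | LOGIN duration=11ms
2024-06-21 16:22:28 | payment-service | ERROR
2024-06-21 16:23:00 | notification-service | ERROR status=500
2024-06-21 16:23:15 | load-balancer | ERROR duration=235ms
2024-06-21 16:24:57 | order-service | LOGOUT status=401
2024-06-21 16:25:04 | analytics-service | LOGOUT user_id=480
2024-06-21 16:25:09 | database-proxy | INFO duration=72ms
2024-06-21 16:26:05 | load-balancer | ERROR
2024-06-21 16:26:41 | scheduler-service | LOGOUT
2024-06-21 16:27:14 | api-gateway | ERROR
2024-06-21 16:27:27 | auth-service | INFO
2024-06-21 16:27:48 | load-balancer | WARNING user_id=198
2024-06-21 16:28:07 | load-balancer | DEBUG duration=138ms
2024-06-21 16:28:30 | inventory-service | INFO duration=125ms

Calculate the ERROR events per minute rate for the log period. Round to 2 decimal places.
0.55

To calculate the rate:

1. Count total ERROR events: 16
2. Total time period: 29 minutes
3. Rate = 16 / 29 = 0.55 events per minute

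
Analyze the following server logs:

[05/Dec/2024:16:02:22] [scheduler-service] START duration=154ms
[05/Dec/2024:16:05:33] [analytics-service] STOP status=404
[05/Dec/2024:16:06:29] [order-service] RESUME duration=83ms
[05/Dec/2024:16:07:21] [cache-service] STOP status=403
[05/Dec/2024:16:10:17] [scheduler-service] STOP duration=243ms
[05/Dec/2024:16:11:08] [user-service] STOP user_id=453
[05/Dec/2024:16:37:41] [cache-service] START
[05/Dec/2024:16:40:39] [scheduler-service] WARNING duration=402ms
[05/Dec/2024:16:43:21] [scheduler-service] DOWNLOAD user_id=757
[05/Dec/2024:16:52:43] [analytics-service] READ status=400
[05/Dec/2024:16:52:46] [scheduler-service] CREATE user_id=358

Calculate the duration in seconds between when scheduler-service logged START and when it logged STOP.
475

To find the time between events:

1. Locate the first START event for scheduler-service: 05/Dec/2024:16:02:22
2. Locate the first STOP event for scheduler-service: 05/Dec/2024:16:10:17
3. Calculate the difference: 05/Dec/2024:16:10:17 - 05/Dec/2024:16:02:22 = 475 seconds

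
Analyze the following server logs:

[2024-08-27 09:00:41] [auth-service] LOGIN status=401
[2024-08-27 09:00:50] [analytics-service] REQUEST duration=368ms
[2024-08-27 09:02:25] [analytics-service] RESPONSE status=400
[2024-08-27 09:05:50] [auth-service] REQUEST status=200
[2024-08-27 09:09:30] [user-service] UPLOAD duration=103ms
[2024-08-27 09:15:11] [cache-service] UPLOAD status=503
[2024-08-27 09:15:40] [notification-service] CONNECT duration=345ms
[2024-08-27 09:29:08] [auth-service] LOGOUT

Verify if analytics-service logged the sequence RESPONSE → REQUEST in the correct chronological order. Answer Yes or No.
No

To verify sequence order:

1. Find all events in sequence RESPONSE → REQUEST for analytics-service
2. Extract their timestamps
3. Check if timestamps are in ascending order
4. Result: No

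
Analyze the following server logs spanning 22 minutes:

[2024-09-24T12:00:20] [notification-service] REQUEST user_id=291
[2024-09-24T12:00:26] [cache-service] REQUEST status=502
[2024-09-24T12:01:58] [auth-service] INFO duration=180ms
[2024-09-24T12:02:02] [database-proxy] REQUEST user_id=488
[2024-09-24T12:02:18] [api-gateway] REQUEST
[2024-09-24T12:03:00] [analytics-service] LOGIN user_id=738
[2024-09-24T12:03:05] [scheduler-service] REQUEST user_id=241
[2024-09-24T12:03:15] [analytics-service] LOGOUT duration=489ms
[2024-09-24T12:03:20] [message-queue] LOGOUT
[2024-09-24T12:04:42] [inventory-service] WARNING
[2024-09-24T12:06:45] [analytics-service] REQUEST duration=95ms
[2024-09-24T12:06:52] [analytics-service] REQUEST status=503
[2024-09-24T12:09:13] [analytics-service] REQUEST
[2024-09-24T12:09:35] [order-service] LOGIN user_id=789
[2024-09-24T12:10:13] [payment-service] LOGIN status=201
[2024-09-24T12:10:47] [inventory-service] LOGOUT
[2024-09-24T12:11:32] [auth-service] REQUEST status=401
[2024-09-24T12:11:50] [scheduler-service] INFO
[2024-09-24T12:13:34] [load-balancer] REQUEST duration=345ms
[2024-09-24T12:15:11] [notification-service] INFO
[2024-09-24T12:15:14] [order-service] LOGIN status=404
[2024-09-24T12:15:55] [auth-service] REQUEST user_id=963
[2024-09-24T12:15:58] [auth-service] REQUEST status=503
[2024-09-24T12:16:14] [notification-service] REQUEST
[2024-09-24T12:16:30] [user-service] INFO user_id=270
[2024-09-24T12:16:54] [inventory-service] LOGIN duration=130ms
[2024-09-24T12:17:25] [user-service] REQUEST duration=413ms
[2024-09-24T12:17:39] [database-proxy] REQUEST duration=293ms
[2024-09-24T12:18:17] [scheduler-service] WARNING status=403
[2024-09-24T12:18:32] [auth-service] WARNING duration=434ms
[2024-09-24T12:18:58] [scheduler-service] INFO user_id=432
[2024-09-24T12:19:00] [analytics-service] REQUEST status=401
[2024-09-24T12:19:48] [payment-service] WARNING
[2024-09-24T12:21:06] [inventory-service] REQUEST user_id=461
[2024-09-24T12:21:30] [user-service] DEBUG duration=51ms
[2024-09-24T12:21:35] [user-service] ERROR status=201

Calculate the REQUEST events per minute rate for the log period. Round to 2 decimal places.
0.77

To calculate the rate:

1. Count total REQUEST events: 17
2. Total time period: 22 minutes
3. Rate = 17 / 22 = 0.77 events per minute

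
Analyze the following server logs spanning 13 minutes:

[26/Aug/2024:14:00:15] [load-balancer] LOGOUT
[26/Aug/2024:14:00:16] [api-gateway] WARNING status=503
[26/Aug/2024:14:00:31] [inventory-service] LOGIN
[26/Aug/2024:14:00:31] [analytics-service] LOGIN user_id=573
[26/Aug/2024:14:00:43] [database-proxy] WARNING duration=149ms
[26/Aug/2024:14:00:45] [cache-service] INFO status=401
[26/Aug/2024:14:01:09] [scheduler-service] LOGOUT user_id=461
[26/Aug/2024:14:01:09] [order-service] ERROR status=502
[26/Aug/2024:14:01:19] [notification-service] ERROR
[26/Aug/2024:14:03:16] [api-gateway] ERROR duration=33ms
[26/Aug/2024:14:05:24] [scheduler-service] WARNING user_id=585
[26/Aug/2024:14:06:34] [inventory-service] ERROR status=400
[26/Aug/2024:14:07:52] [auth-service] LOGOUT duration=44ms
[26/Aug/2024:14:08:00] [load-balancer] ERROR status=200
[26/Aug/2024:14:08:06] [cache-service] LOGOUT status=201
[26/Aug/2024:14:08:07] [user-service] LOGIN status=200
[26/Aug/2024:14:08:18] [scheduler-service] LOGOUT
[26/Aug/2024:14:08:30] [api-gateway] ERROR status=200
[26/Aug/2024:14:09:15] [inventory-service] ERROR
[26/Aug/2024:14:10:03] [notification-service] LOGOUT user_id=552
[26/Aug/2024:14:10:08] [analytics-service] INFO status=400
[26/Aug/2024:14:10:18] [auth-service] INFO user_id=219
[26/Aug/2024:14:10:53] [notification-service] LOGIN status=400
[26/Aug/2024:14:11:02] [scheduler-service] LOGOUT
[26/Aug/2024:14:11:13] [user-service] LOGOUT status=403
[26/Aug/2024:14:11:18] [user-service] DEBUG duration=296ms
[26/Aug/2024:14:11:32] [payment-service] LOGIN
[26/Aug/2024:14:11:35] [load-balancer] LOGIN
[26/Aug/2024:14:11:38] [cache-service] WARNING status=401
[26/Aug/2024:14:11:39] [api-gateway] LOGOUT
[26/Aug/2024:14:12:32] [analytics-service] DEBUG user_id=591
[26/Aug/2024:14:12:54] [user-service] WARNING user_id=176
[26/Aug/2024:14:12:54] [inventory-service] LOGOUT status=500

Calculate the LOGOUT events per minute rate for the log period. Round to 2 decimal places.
0.77

To calculate the rate:

1. Count total LOGOUT events: 10
2. Total time period: 13 minutes
3. Rate = 10 / 13 = 0.77 events per minute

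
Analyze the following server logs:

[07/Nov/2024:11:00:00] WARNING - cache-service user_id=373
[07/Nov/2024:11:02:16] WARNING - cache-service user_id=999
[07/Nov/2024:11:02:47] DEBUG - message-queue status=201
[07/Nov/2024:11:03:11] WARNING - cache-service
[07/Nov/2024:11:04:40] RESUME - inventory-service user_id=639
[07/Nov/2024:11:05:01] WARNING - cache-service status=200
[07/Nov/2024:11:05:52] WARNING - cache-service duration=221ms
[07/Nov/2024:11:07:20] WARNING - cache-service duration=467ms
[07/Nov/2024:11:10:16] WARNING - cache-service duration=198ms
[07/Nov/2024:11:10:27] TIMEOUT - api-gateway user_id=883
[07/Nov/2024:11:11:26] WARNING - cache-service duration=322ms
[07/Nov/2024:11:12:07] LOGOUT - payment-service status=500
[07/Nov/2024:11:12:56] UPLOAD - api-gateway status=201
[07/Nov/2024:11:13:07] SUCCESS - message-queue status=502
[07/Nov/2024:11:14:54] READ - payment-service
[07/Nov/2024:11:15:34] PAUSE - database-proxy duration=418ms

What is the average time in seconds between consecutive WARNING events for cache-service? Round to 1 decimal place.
98.0

To calculate average interval:

1. Find all WARNING events for cache-service in order
2. Calculate time gaps between consecutive events
3. Compute mean of gaps: 686 / 7 = 98.0 seconds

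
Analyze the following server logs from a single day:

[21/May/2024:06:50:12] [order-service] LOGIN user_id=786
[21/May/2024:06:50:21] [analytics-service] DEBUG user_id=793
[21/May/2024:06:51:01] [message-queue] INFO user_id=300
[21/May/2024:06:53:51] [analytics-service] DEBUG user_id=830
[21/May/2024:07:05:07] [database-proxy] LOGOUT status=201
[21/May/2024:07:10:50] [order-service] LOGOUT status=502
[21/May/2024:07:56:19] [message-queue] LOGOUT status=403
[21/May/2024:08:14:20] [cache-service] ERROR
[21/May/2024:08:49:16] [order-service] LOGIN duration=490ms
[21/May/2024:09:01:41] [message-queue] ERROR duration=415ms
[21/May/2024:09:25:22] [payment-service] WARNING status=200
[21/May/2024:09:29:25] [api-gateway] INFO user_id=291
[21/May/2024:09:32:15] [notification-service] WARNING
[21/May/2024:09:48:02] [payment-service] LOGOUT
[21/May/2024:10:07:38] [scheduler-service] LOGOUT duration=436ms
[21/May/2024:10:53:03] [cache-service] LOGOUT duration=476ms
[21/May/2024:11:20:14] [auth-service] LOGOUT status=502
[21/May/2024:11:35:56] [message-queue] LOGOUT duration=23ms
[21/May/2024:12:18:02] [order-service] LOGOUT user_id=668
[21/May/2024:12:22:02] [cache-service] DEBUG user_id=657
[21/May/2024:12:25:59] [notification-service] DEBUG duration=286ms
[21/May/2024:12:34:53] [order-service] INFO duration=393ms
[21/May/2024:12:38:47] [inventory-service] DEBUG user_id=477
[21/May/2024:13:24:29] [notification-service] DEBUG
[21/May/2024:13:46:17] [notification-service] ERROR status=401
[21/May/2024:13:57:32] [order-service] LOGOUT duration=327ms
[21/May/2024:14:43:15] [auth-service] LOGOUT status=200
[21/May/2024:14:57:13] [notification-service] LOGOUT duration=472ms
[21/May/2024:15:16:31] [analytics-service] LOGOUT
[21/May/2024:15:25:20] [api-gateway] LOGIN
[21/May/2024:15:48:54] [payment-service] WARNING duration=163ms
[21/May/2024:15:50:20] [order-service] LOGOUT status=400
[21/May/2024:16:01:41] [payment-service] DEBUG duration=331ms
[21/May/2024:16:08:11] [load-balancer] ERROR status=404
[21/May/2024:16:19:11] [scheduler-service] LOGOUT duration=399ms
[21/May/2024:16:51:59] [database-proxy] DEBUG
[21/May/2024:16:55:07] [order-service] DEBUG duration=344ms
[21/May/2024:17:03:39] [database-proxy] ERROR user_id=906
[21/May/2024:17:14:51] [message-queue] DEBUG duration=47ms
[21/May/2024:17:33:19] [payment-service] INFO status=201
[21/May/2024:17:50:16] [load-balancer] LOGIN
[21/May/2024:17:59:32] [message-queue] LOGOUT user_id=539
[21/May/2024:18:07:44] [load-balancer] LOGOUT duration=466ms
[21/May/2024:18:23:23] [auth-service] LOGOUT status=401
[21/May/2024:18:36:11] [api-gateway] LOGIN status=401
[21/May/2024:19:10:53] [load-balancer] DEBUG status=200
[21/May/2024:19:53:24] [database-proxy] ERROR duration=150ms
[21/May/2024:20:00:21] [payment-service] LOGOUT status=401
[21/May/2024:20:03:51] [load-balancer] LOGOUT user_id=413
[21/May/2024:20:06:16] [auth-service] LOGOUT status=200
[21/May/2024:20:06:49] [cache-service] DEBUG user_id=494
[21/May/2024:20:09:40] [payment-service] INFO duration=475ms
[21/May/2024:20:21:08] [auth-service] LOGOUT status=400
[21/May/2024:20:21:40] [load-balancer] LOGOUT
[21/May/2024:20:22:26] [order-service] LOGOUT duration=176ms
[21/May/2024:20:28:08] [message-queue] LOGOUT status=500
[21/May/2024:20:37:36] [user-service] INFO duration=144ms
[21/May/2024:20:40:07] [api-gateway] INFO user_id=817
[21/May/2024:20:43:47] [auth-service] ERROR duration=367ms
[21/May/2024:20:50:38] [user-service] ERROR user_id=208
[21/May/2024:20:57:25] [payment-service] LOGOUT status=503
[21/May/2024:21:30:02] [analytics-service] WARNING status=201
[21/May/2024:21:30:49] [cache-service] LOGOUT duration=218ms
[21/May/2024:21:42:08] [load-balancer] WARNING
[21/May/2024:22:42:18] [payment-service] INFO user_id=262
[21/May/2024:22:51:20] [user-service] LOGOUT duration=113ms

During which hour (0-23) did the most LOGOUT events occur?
20

To find the peak hour:

1. Group all LOGOUT events by hour
2. Count events in each hour
3. Find hour with maximum count
4. Peak hour: 20 (with 8 events)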